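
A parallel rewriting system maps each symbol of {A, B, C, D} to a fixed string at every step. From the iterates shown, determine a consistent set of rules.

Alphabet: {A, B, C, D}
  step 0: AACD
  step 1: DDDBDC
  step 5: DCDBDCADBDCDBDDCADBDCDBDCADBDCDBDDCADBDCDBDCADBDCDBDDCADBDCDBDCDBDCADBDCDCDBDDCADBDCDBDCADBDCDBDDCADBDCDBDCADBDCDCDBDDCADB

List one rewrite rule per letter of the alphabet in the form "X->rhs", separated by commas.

  step 0 ⇒ step 1: AACD ⇒ D·D·DB·DC
    A ↦ D
    C ↦ DB
    D ↦ DC
    B ↦ ADB  (constrained at step 1)

A->D, B->ADB, C->DB, D->DC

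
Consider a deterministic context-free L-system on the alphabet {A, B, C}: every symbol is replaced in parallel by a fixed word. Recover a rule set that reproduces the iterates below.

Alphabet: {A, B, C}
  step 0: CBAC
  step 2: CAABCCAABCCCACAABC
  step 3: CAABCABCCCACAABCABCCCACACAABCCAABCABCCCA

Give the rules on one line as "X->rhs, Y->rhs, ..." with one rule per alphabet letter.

  step 2 ⇒ step 3: CAABCCAABCCCACAABC ⇒ CA·ABC·ABC·C·CA·CA·ABC·ABC·C·CA·CA·CA·ABC·CA·ABC·ABC·C·CA
    A ↦ ABC
    B ↦ C
    C ↦ CA

A->ABC, B->C, C->CA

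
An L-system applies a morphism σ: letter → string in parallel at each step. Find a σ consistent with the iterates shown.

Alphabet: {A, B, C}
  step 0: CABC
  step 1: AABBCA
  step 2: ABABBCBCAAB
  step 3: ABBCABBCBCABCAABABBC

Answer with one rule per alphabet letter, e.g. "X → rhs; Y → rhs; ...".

  step 2 ⇒ step 3: ABABBCBCAAB ⇒ AB·BC·AB·BC·BC·A·BC·A·AB·AB·BC
    A ↦ AB
    B ↦ BC
    C ↦ A

A->AB, B->BC, C->A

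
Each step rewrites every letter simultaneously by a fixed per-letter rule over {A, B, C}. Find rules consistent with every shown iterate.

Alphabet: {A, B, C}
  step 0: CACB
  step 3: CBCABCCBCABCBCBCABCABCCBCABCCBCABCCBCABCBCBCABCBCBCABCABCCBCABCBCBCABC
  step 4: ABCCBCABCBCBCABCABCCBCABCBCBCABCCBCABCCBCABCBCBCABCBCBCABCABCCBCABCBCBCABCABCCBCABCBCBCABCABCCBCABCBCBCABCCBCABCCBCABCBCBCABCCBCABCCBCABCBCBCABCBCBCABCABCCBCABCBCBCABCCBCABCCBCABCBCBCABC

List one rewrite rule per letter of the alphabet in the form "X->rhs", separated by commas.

A->B, B->CBC, C->ABC

  step 3 ⇒ step 4: CBCABCCBCABCBCBCABCABCCBCABCCBCABCCBCABCBCBCABCBCBCABCABCCBCABCBCBCABC ⇒ ABC·CBC·ABC·B·CBC·ABC·ABC·CBC·ABC·B·CBC·ABC·CBC·ABC·CBC·ABC·B·CBC·ABC·B·CBC·ABC·ABC·CBC·ABC·B·CBC·ABC·ABC·CBC·ABC·B·CBC·ABC·ABC·CBC·ABC·B·CBC·ABC·CBC·ABC·CBC·ABC·B·CBC·ABC·CBC·ABC·CBC·ABC·B·CBC·ABC·B·CBC·ABC·ABC·CBC·ABC·B·CBC·ABC·CBC·ABC·CBC·ABC·B·CBC·ABC
    A ↦ B
    B ↦ CBC
    C ↦ ABC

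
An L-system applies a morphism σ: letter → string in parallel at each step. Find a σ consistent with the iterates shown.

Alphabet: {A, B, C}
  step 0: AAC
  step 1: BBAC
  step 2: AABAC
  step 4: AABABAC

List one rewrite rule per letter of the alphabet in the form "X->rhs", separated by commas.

  step 1 ⇒ step 2: BBAC ⇒ A·A·B·AC
    A ↦ B
    B ↦ A
    C ↦ AC

A->B, B->A, C->AC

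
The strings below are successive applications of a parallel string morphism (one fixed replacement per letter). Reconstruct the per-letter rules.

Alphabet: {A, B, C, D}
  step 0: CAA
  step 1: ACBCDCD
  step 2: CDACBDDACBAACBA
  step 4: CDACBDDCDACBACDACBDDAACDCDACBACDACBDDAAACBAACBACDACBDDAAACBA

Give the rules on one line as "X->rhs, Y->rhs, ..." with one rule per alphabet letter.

A->CD, B->DD, C->ACB, D->A

  step 1 ⇒ step 2: ACBCDCD ⇒ CD·ACB·DD·ACB·A·ACB·A
    A ↦ CD
    B ↦ DD
    C ↦ ACB
    D ↦ A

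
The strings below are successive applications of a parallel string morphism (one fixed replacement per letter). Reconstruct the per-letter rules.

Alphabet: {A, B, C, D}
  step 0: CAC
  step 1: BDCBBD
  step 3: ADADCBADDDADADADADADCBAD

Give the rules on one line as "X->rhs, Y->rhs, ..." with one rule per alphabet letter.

  step 0 ⇒ step 1: CAC ⇒ BD·CB·BD
    A ↦ CB
    C ↦ BD
    B ↦ DD  (constrained at step 1)
    D ↦ AD  (constrained at step 1)

A->CB, B->DD, C->BD, D->AD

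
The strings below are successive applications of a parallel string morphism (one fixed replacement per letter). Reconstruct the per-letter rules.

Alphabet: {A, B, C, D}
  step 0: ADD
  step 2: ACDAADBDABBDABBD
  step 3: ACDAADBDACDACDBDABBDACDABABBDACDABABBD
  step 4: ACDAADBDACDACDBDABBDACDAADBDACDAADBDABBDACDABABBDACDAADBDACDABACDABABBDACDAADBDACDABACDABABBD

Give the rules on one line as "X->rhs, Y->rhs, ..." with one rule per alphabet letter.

  step 3 ⇒ step 4: ACDAADBDACDACDBDABBDACDABABBDACDABABBD ⇒ ACD·AAD·BD·ACD·ACD·BD·AB·BD·ACD·AAD·BD·ACD·AAD·BD·AB·BD·ACD·AB·AB·BD·ACD·AAD·BD·ACD·AB·ACD·AB·AB·BD·ACD·AAD·BD·ACD·AB·ACD·AB·AB·BD
    A ↦ ACD
    B ↦ AB
    C ↦ AAD
    D ↦ BD

A->ACD, B->AB, C->AAD, D->BD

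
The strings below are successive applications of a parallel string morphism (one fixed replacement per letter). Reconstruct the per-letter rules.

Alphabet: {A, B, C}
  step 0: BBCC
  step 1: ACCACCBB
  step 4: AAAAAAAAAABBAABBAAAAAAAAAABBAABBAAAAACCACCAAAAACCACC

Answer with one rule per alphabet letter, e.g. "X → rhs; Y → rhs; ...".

A->AA, B->ACC, C->B

  step 0 ⇒ step 1: BBCC ⇒ ACC·ACC·B·B
    B ↦ ACC
    C ↦ B
    A ↦ AA  (constrained at step 1)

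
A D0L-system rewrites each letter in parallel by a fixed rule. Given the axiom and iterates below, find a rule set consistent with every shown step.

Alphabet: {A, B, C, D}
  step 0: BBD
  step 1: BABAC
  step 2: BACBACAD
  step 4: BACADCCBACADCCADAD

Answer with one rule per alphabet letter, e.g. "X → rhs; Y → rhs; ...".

  step 1 ⇒ step 2: BABAC ⇒ BA·C·BA·C·AD
    A ↦ C
    B ↦ BA
    C ↦ AD
  step 0 ⇒ step 1: BBD ⇒ BA·BA·C
    D ↦ C

A->C, B->BA, C->AD, D->C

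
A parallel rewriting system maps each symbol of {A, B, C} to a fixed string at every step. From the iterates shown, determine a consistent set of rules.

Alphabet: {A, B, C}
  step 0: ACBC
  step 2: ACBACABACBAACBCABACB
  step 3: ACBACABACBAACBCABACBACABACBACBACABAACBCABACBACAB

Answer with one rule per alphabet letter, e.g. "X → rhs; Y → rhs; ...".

  step 2 ⇒ step 3: ACBACABACBAACBCABACB ⇒ ACB·A·CAB·ACB·A·ACB·CAB·ACB·A·CAB·ACB·ACB·A·CAB·A·ACB·CAB·ACB·A·CAB
    A ↦ ACB
    B ↦ CAB
    C ↦ A

A->ACB, B->CAB, C->A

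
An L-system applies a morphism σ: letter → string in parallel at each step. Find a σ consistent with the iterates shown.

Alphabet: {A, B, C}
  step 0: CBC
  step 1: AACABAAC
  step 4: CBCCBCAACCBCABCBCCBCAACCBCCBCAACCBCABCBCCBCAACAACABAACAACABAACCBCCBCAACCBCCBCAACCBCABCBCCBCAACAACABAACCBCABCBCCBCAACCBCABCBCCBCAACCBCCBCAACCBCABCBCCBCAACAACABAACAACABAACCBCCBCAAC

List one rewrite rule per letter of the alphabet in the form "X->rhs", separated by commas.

  step 0 ⇒ step 1: CBC ⇒ AAC·AB·AAC
    B ↦ AB
    C ↦ AAC
    A ↦ CBC  (constrained at step 1)

A->CBC, B->AB, C->AAC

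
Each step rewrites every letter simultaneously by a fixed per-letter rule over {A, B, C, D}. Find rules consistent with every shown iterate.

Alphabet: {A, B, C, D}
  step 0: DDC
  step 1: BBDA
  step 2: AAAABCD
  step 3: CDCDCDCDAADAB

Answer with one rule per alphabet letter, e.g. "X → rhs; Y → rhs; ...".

  step 2 ⇒ step 3: AAAABCD ⇒ CD·CD·CD·CD·AA·DA·B
    A ↦ CD
    B ↦ AA
    C ↦ DA
    D ↦ B

A->CD, B->AA, C->DA, D->B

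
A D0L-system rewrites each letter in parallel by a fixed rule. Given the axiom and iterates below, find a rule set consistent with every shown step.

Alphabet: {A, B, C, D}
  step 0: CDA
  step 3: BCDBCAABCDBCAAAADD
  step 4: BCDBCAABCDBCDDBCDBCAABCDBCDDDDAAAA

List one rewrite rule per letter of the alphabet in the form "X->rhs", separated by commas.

  step 3 ⇒ step 4: BCDBCAABCDBCAAAADD ⇒ BCD·BC·AA·BCD·BC·D·D·BCD·BC·AA·BCD·BC·D·D·D·D·AA·AA
    A ↦ D
    B ↦ BCD
    C ↦ BC
    D ↦ AA

A->D, B->BCD, C->BC, D->AA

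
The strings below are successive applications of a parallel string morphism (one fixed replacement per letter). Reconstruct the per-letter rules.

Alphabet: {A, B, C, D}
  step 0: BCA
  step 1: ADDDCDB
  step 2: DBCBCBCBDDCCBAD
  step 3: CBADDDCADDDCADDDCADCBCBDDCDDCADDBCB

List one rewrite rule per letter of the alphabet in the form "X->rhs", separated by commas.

A->DB, B->AD, C->DDC, D->CB

  step 2 ⇒ step 3: DBCBCBCBDDCCBAD ⇒ CB·AD·DDC·AD·DDC·AD·DDC·AD·CB·CB·DDC·DDC·AD·DB·CB
    A ↦ DB
    B ↦ AD
    C ↦ DDC
    D ↦ CB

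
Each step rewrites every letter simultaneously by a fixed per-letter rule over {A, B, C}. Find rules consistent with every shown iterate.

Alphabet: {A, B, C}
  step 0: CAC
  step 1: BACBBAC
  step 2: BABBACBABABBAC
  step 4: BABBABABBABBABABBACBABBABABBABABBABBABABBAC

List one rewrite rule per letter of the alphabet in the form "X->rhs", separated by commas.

A->B, B->BA, C->BAC

  step 1 ⇒ step 2: BACBBAC ⇒ BA·B·BAC·BA·BA·B·BAC
    A ↦ B
    B ↦ BA
    C ↦ BAC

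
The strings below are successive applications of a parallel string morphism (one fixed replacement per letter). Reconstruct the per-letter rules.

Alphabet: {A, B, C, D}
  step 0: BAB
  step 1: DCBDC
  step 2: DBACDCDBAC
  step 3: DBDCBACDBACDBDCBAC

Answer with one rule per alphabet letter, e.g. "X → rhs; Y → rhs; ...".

A->B, B->DC, C->AC, D->DB

  step 2 ⇒ step 3: DBACDCDBAC ⇒ DB·DC·B·AC·DB·AC·DB·DC·B·AC
    A ↦ B
    B ↦ DC
    C ↦ AC
    D ↦ DB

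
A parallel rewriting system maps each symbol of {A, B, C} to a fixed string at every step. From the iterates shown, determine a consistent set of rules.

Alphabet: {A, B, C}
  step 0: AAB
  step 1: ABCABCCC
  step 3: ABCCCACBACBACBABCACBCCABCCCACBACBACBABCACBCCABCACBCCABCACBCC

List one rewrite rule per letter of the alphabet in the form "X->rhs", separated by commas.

A->ABC, B->CC, C->ACB

  step 0 ⇒ step 1: AAB ⇒ ABC·ABC·CC
    A ↦ ABC
    B ↦ CC
    C ↦ ACB  (constrained at step 1)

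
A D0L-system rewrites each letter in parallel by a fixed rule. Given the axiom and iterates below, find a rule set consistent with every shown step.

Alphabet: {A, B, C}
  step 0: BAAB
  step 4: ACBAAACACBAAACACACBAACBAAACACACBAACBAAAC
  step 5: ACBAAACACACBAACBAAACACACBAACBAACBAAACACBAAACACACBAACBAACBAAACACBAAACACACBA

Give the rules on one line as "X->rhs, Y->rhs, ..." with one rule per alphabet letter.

A->AC, B->A, C->BA

  step 4 ⇒ step 5: ACBAAACACBAAACACACBAACBAAACACACBAACBAAAC ⇒ AC·BA·A·AC·AC·AC·BA·AC·BA·A·AC·AC·AC·BA·AC·BA·AC·BA·A·AC·AC·BA·A·AC·AC·AC·BA·AC·BA·AC·BA·A·AC·AC·BA·A·AC·AC·AC·BA
    A ↦ AC
    B ↦ A
    C ↦ BA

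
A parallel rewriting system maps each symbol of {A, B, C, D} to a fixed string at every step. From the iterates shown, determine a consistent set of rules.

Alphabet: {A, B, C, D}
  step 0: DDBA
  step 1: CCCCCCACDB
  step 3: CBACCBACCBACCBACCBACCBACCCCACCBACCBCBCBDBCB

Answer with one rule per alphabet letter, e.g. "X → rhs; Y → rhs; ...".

  step 0 ⇒ step 1: DDBA ⇒ CCC·CCC·AC·DB
    A ↦ DB
    B ↦ AC
    D ↦ CCC
    C ↦ CB  (constrained at step 1)

A->DB, B->AC, C->CB, D->CCC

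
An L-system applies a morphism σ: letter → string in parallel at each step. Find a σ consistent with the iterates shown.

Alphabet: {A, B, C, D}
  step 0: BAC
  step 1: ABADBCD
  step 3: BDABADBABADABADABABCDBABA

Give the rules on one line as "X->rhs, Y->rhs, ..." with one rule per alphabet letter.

  step 0 ⇒ step 1: BAC ⇒ ABA·D·BCD
    A ↦ D
    B ↦ ABA
    C ↦ BCD
    D ↦ B  (constrained at step 1)

A->D, B->ABA, C->BCD, D->B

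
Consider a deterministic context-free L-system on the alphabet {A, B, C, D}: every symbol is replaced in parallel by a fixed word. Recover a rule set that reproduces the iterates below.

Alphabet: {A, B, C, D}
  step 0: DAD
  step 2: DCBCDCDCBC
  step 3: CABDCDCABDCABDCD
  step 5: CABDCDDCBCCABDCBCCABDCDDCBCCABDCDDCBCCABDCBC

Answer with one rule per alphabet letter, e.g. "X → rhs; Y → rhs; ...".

A->CB, B->C, C->D, D->CAB

  step 2 ⇒ step 3: DCBCDCDCBC ⇒ CAB·D·C·D·CAB·D·CAB·D·C·D
    B ↦ C
    C ↦ D
    D ↦ CAB
    A ↦ CB  (constrained at step 0)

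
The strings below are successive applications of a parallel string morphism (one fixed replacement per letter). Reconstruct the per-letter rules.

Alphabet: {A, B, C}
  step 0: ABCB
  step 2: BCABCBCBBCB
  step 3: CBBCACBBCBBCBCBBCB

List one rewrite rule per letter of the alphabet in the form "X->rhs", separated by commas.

A->CA, B->CB, C->B

  step 2 ⇒ step 3: BCABCBCBBCB ⇒ CB·B·CA·CB·B·CB·B·CB·CB·B·CB
    A ↦ CA
    B ↦ CB
    C ↦ B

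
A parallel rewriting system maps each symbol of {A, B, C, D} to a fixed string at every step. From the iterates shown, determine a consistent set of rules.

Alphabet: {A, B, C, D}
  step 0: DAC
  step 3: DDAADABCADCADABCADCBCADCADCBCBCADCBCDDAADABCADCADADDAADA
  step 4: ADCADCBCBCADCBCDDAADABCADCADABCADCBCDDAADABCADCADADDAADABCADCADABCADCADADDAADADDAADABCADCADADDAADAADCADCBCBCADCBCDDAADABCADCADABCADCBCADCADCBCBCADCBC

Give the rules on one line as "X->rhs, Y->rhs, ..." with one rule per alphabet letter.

A->BC, B->DDA, C->ADA, D->ADC

  step 3 ⇒ step 4: DDAADABCADCADABCADCBCADCADCBCBCADCBCDDAADABCADCADADDAADA ⇒ ADC·ADC·BC·BC·ADC·BC·DDA·ADA·BC·ADC·ADA·BC·ADC·BC·DDA·ADA·BC·ADC·ADA·DDA·ADA·BC·ADC·ADA·BC·ADC·ADA·DDA·ADA·DDA·ADA·BC·ADC·ADA·DDA·ADA·ADC·ADC·BC·BC·ADC·BC·DDA·ADA·BC·ADC·ADA·BC·ADC·BC·ADC·ADC·BC·BC·ADC·BC
    A ↦ BC
    B ↦ DDA
    C ↦ ADA
    D ↦ ADC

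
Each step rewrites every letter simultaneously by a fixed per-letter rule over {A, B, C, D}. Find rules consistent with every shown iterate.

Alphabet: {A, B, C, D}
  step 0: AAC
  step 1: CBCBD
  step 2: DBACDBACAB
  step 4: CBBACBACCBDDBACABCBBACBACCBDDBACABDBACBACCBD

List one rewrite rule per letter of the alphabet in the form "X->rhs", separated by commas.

  step 1 ⇒ step 2: CBCBD ⇒ D·BAC·D·BAC·AB
    B ↦ BAC
    C ↦ D
    D ↦ AB
  step 0 ⇒ step 1: AAC ⇒ CB·CB·D
    A ↦ CB

A->CB, B->BAC, C->D, D->AB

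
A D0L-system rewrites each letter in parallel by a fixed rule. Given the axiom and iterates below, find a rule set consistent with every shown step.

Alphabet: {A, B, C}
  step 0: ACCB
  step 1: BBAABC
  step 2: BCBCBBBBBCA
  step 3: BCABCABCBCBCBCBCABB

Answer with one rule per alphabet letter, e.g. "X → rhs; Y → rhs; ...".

A->BB, B->BC, C->A

  step 2 ⇒ step 3: BCBCBBBBBCA ⇒ BC·A·BC·A·BC·BC·BC·BC·BC·A·BB
    A ↦ BB
    B ↦ BC
    C ↦ A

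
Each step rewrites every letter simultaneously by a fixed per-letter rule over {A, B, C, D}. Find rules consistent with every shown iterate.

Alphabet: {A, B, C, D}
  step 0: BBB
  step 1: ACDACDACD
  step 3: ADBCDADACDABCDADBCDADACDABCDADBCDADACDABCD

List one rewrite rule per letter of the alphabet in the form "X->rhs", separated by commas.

A->AD, B->ACD, C->A, D->BCD

  step 0 ⇒ step 1: BBB ⇒ ACD·ACD·ACD
    B ↦ ACD
    A ↦ AD  (constrained at step 1)
    C ↦ A  (constrained at step 1)
    D ↦ BCD  (constrained at step 1)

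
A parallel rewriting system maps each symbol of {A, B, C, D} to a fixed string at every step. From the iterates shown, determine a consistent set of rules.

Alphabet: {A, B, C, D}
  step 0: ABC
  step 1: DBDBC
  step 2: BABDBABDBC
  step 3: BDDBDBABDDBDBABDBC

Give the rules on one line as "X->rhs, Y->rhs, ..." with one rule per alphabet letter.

  step 2 ⇒ step 3: BABDBABDBC ⇒ BD·D·BD·BA·BD·D·BD·BA·BD·BC
    A ↦ D
    B ↦ BD
    C ↦ BC
    D ↦ BA

A->D, B->BD, C->BC, D->BA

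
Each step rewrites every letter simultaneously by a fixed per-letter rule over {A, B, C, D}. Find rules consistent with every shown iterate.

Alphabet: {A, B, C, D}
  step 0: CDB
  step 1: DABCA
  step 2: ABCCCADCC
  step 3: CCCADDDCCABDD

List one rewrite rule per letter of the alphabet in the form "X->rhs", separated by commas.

A->CC, B->CA, C->D, D->AB

  step 2 ⇒ step 3: ABCCCADCC ⇒ CC·CA·D·D·D·CC·AB·D·D
    A ↦ CC
    B ↦ CA
    C ↦ D
    D ↦ AB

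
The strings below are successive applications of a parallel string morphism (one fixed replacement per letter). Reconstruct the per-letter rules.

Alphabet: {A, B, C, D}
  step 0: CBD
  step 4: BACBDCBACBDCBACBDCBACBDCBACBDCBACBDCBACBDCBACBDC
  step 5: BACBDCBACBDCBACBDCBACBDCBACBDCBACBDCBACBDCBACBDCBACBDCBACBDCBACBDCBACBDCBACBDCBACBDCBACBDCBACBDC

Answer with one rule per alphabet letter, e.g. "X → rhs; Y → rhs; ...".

  step 4 ⇒ step 5: BACBDCBACBDCBACBDCBACBDCBACBDCBACBDCBACBDCBACBDC ⇒ BAC·B·DC·BAC·B·DC·BAC·B·DC·BAC·B·DC·BAC·B·DC·BAC·B·DC·BAC·B·DC·BAC·B·DC·BAC·B·DC·BAC·B·DC·BAC·B·DC·BAC·B·DC·BAC·B·DC·BAC·B·DC·BAC·B·DC·BAC·B·DC
    A ↦ B
    B ↦ BAC
    C ↦ DC
    D ↦ B

A->B, B->BAC, C->DC, D->B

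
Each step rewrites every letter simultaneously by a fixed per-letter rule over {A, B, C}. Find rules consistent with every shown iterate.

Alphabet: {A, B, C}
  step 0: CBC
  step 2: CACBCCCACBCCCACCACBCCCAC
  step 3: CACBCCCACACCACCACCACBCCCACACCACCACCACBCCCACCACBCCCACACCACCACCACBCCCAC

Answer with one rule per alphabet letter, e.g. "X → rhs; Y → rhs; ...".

A->BCC, B->AC, C->CAC

  step 2 ⇒ step 3: CACBCCCACBCCCACCACBCCCAC ⇒ CAC·BCC·CAC·AC·CAC·CAC·CAC·BCC·CAC·AC·CAC·CAC·CAC·BCC·CAC·CAC·BCC·CAC·AC·CAC·CAC·CAC·BCC·CAC
    A ↦ BCC
    B ↦ AC
    C ↦ CAC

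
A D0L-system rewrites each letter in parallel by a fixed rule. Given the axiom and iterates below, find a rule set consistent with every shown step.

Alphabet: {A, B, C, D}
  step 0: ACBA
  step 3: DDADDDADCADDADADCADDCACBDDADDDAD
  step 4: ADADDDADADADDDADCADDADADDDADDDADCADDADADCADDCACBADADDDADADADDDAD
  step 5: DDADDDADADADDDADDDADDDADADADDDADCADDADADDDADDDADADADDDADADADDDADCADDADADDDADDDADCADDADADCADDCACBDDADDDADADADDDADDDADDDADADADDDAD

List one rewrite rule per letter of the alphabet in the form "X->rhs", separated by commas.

  step 4 ⇒ step 5: ADADDDADADADDDADCADDADADDDADDDADCADDADADCADDCACBADADDDADADADDDAD ⇒ DD·AD·DD·AD·AD·AD·DD·AD·DD·AD·DD·AD·AD·AD·DD·AD·CA·DD·AD·AD·DD·AD·DD·AD·AD·AD·DD·AD·AD·AD·DD·AD·CA·DD·AD·AD·DD·AD·DD·AD·CA·DD·AD·AD·CA·DD·CA·CB·DD·AD·DD·AD·AD·AD·DD·AD·DD·AD·DD·AD·AD·AD·DD·AD
    A ↦ DD
    B ↦ CB
    C ↦ CA
    D ↦ AD

A->DD, B->CB, C->CA, D->AD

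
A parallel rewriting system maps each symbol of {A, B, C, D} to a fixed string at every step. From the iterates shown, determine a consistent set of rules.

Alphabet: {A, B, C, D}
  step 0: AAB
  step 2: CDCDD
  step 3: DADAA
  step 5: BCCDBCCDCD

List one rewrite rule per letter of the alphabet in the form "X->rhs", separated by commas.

A->BC, B->C, C->D, D->A

  step 2 ⇒ step 3: CDCDD ⇒ D·A·D·A·A
    C ↦ D
    D ↦ A
    A ↦ BC  (constrained at step 0)
    B ↦ C  (constrained at step 0)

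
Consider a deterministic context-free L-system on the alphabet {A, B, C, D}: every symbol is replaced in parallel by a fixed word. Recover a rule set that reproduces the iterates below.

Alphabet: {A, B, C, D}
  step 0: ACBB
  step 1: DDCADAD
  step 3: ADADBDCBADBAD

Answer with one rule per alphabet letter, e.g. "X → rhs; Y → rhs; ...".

  step 0 ⇒ step 1: ACBB ⇒ D·DC·AD·AD
    A ↦ D
    B ↦ AD
    C ↦ DC
    D ↦ B  (constrained at step 1)

A->D, B->AD, C->DC, D->B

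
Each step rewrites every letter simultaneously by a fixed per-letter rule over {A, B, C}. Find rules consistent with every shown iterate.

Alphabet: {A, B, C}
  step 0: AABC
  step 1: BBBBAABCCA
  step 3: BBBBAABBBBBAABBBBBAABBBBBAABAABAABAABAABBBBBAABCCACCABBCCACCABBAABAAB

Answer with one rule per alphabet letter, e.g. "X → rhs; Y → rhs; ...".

A->BB, B->AAB, C->CCA

  step 0 ⇒ step 1: AABC ⇒ BB·BB·AAB·CCA
    A ↦ BB
    B ↦ AAB
    C ↦ CCA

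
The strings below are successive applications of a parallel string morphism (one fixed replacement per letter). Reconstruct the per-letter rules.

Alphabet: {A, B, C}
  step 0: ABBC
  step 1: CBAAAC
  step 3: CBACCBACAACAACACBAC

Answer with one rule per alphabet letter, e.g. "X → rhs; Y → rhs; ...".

A->CB, B->A, C->AC

  step 0 ⇒ step 1: ABBC ⇒ CB·A·A·AC
    A ↦ CB
    B ↦ A
    C ↦ AC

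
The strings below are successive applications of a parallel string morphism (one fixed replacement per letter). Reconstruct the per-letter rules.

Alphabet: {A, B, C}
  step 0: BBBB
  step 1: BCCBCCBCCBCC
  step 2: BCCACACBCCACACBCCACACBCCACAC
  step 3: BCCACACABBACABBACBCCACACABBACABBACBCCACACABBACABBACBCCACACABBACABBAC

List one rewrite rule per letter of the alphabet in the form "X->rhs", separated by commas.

  step 2 ⇒ step 3: BCCACACBCCACACBCCACACBCCACAC ⇒ BCC·AC·AC·ABB·AC·ABB·AC·BCC·AC·AC·ABB·AC·ABB·AC·BCC·AC·AC·ABB·AC·ABB·AC·BCC·AC·AC·ABB·AC·ABB·AC
    A ↦ ABB
    B ↦ BCC
    C ↦ AC

A->ABB, B->BCC, C->AC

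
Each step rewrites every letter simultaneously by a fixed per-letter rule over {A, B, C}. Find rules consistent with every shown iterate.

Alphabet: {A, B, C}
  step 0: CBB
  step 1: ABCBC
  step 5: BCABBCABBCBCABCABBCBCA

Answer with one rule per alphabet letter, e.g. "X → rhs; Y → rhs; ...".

  step 0 ⇒ step 1: CBB ⇒ A·BC·BC
    B ↦ BC
    C ↦ A
    A ↦ B  (constrained at step 1)

A->B, B->BC, C->A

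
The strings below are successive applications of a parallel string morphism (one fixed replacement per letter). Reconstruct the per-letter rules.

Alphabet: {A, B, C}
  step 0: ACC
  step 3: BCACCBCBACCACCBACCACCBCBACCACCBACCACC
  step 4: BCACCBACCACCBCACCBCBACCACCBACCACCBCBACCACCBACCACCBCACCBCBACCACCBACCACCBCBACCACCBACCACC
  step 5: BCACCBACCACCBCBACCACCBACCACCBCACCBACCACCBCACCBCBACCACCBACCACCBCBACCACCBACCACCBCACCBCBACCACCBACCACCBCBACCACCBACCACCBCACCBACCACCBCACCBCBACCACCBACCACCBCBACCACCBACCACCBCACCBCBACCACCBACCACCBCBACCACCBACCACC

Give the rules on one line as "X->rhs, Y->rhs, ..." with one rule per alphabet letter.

  step 4 ⇒ step 5: BCACCBACCACCBCACCBCBACCACCBACCACCBCBACCACCBACCACCBCACCBCBACCACCBACCACCBCBACCACCBACCACC ⇒ BC·ACC·B·ACC·ACC·BC·B·ACC·ACC·B·ACC·ACC·BC·ACC·B·ACC·ACC·BC·ACC·BC·B·ACC·ACC·B·ACC·ACC·BC·B·ACC·ACC·B·ACC·ACC·BC·ACC·BC·B·ACC·ACC·B·ACC·ACC·BC·B·ACC·ACC·B·ACC·ACC·BC·ACC·B·ACC·ACC·BC·ACC·BC·B·ACC·ACC·B·ACC·ACC·BC·B·ACC·ACC·B·ACC·ACC·BC·ACC·BC·B·ACC·ACC·B·ACC·ACC·BC·B·ACC·ACC·B·ACC·ACC
    A ↦ B
    B ↦ BC
    C ↦ ACC

A->B, B->BC, C->ACC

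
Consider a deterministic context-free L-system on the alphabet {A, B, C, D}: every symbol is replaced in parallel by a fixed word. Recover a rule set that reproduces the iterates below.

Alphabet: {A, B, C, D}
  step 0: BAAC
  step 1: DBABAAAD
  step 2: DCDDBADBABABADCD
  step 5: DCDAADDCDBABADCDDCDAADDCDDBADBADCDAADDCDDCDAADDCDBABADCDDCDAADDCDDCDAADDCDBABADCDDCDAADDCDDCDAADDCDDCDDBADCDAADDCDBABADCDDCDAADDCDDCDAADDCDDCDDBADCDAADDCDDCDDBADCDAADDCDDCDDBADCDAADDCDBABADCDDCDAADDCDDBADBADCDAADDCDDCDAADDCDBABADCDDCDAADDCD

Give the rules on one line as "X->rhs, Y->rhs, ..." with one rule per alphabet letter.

A->BA, B->D, C->AAD, D->DCD

  step 1 ⇒ step 2: DBABAAAD ⇒ DCD·D·BA·D·BA·BA·BA·DCD
    A ↦ BA
    B ↦ D
    D ↦ DCD
  step 0 ⇒ step 1: BAAC ⇒ D·BA·BA·AAD
    C ↦ AAD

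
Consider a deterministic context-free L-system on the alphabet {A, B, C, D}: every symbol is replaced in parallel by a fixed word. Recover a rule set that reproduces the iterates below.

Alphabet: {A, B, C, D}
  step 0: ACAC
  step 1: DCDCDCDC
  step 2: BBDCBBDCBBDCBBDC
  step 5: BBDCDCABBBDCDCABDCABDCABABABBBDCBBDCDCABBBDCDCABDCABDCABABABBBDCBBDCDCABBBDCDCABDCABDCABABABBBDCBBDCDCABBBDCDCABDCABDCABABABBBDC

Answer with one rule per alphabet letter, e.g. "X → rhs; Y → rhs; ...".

A->DC, B->AB, C->DC, D->BB

  step 1 ⇒ step 2: DCDCDCDC ⇒ BB·DC·BB·DC·BB·DC·BB·DC
    C ↦ DC
    D ↦ BB
  step 0 ⇒ step 1: ACAC ⇒ DC·DC·DC·DC
    A ↦ DC
    B ↦ AB  (constrained at step 2)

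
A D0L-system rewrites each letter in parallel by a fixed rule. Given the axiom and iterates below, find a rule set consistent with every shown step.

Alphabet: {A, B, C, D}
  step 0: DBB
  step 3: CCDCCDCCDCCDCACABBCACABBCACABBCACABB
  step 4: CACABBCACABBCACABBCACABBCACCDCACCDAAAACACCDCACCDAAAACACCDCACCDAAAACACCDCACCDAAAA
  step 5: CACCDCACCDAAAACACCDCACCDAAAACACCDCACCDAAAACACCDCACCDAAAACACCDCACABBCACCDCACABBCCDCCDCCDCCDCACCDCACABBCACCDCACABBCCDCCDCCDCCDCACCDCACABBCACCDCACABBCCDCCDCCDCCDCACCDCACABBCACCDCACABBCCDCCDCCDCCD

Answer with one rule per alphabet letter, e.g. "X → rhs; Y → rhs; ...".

A->CCD, B->AA, C->CA, D->BB

  step 4 ⇒ step 5: CACABBCACABBCACABBCACABBCACCDCACCDAAAACACCDCACCDAAAACACCDCACCDAAAACACCDCACCDAAAA ⇒ CA·CCD·CA·CCD·AA·AA·CA·CCD·CA·CCD·AA·AA·CA·CCD·CA·CCD·AA·AA·CA·CCD·CA·CCD·AA·AA·CA·CCD·CA·CA·BB·CA·CCD·CA·CA·BB·CCD·CCD·CCD·CCD·CA·CCD·CA·CA·BB·CA·CCD·CA·CA·BB·CCD·CCD·CCD·CCD·CA·CCD·CA·CA·BB·CA·CCD·CA·CA·BB·CCD·CCD·CCD·CCD·CA·CCD·CA·CA·BB·CA·CCD·CA·CA·BB·CCD·CCD·CCD·CCD
    A ↦ CCD
    B ↦ AA
    C ↦ CA
    D ↦ BB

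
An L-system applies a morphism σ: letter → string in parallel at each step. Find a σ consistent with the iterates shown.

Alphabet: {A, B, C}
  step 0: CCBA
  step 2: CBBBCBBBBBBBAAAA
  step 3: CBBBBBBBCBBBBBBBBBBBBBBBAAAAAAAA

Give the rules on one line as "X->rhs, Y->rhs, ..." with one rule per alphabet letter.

A->AA, B->BB, C->CB

  step 2 ⇒ step 3: CBBBCBBBBBBBAAAA ⇒ CB·BB·BB·BB·CB·BB·BB·BB·BB·BB·BB·BB·AA·AA·AA·AA
    A ↦ AA
    B ↦ BB
    C ↦ CB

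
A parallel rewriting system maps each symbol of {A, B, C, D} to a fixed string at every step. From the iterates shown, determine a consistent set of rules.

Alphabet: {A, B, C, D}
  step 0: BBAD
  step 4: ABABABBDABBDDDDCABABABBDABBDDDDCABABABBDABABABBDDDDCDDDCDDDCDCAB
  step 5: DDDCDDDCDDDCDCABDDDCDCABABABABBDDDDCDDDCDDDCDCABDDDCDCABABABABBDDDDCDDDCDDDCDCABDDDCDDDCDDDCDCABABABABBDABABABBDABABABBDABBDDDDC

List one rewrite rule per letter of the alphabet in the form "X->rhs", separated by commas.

A->DD, B->DC, C->BD, D->AB

  step 4 ⇒ step 5: ABABABBDABBDDDDCABABABBDABBDDDDCABABABBDABABABBDDDDCDDDCDDDCDCAB ⇒ DD·DC·DD·DC·DD·DC·DC·AB·DD·DC·DC·AB·AB·AB·AB·BD·DD·DC·DD·DC·DD·DC·DC·AB·DD·DC·DC·AB·AB·AB·AB·BD·DD·DC·DD·DC·DD·DC·DC·AB·DD·DC·DD·DC·DD·DC·DC·AB·AB·AB·AB·BD·AB·AB·AB·BD·AB·AB·AB·BD·AB·BD·DD·DC
    A ↦ DD
    B ↦ DC
    C ↦ BD
    D ↦ AB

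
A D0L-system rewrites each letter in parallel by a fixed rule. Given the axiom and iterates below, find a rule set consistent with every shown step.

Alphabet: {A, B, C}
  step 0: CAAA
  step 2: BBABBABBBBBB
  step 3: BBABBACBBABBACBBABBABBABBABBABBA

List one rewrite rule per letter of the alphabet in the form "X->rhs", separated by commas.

A->C, B->BBA, C->BB

  step 2 ⇒ step 3: BBABBABBBBBB ⇒ BBA·BBA·C·BBA·BBA·C·BBA·BBA·BBA·BBA·BBA·BBA
    A ↦ C
    B ↦ BBA
    C ↦ BB  (constrained at step 0)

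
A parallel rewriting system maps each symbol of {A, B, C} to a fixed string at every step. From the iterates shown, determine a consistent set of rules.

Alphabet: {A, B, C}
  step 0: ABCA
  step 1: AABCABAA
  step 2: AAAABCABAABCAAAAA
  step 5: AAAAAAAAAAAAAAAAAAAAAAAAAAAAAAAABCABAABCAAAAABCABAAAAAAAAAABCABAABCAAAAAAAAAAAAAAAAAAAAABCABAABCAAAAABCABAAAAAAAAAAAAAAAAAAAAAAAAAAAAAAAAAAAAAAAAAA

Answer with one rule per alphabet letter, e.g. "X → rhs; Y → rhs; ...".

A->AA, B->BCA, C->B

  step 1 ⇒ step 2: AABCABAA ⇒ AA·AA·BCA·B·AA·BCA·AA·AA
    A ↦ AA
    B ↦ BCA
    C ↦ B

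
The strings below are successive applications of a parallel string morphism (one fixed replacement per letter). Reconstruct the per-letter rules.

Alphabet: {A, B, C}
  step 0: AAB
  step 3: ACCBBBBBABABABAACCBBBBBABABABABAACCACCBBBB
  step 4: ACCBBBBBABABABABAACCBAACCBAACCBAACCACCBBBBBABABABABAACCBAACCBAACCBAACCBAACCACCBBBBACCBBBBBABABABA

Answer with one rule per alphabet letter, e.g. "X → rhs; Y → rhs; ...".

A->ACC, B->BA, C->BB

  step 3 ⇒ step 4: ACCBBBBBABABABAACCBBBBBABABABABAACCACCBBBB ⇒ ACC·BB·BB·BA·BA·BA·BA·BA·ACC·BA·ACC·BA·ACC·BA·ACC·ACC·BB·BB·BA·BA·BA·BA·BA·ACC·BA·ACC·BA·ACC·BA·ACC·BA·ACC·ACC·BB·BB·ACC·BB·BB·BA·BA·BA·BA
    A ↦ ACC
    B ↦ BA
    C ↦ BB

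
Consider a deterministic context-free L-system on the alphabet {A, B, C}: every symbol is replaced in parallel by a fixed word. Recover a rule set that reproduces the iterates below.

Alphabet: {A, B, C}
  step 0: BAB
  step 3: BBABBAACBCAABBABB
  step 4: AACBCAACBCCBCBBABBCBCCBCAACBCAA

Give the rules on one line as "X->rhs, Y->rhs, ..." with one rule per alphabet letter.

  step 3 ⇒ step 4: BBABBAACBCAABBABB ⇒ A·A·CBC·A·A·CBC·CBC·BB·A·BB·CBC·CBC·A·A·CBC·A·A
    A ↦ CBC
    B ↦ A
    C ↦ BB

A->CBC, B->A, C->BB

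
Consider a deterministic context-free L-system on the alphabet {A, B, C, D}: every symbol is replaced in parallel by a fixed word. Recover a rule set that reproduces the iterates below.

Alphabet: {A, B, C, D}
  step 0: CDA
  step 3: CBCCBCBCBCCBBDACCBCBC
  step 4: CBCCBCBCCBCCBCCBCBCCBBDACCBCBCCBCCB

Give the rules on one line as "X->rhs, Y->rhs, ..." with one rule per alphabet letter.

A->AC, B->C, C->CB, D->BBD

  step 3 ⇒ step 4: CBCCBCBCBCCBBDACCBCBC ⇒ CB·C·CB·CB·C·CB·C·CB·C·CB·CB·C·C·BBD·AC·CB·CB·C·CB·C·CB
    A ↦ AC
    B ↦ C
    C ↦ CB
    D ↦ BBD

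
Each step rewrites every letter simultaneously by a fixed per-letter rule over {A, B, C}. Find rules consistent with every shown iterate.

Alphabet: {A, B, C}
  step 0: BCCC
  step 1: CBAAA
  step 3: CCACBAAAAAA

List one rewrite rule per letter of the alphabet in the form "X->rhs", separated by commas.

A->CC, B->CB, C->A

  step 0 ⇒ step 1: BCCC ⇒ CB·A·A·A
    B ↦ CB
    C ↦ A
    A ↦ CC  (constrained at step 1)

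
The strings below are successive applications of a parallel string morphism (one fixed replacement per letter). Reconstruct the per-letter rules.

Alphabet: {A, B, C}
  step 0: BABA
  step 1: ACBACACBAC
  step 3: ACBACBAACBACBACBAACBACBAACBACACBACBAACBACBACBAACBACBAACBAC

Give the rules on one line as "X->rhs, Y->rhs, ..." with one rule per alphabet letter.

A->BAC, B->AC, C->BA

  step 0 ⇒ step 1: BABA ⇒ AC·BAC·AC·BAC
    A ↦ BAC
    B ↦ AC
    C ↦ BA  (constrained at step 1)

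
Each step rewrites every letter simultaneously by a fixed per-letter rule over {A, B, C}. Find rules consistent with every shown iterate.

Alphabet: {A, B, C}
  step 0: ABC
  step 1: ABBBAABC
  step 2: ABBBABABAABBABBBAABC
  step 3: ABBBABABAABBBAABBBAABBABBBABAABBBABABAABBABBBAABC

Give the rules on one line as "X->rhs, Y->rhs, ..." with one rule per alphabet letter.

A->ABB, B->BA, C->ABC

  step 2 ⇒ step 3: ABBBABABAABBABBBAABC ⇒ ABB·BA·BA·BA·ABB·BA·ABB·BA·ABB·ABB·BA·BA·ABB·BA·BA·BA·ABB·ABB·BA·ABC
    A ↦ ABB
    B ↦ BA
    C ↦ ABC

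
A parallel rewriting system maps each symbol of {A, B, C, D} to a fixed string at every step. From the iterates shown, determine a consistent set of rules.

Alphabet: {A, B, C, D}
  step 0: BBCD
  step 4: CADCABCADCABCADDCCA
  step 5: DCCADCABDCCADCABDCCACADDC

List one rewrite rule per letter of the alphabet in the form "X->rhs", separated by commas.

  step 4 ⇒ step 5: CADCABCADCABCADDCCA ⇒ D·C·CA·D·C·AB·D·C·CA·D·C·AB·D·C·CA·CA·D·D·C
    A ↦ C
    B ↦ AB
    C ↦ D
    D ↦ CA

A->C, B->AB, C->D, D->CA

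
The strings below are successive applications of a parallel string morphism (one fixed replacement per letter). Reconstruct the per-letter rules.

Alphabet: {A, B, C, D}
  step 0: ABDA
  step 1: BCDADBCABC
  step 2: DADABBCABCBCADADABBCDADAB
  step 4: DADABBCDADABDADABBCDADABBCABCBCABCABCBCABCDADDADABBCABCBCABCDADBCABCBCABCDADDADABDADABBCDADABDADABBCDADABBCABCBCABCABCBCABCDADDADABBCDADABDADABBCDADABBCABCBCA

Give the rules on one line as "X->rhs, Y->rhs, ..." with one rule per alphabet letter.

  step 1 ⇒ step 2: BCDADBCABC ⇒ DAD·AB·BCA·BC·BCA·DAD·AB·BC·DAD·AB
    A ↦ BC
    B ↦ DAD
    C ↦ AB
    D ↦ BCA

A->BC, B->DAD, C->AB, D->BCA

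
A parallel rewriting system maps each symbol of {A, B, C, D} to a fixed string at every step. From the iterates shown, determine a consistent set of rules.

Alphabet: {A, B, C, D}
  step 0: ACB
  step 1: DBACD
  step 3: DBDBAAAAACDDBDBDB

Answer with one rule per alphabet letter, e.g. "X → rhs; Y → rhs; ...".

A->DB, B->CD, C->A, D->AA

  step 0 ⇒ step 1: ACB ⇒ DB·A·CD
    A ↦ DB
    B ↦ CD
    C ↦ A
    D ↦ AA  (constrained at step 1)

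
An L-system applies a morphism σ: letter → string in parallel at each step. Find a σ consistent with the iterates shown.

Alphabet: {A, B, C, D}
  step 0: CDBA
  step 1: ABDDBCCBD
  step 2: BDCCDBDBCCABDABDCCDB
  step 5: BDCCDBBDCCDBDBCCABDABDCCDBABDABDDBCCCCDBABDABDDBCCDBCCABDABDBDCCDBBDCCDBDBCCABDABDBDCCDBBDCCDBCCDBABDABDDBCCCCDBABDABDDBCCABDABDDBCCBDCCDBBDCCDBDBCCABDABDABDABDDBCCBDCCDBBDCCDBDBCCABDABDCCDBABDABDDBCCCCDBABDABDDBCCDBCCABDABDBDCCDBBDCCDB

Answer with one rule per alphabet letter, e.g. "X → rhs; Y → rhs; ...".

A->BD, B->CC, C->ABD, D->DB

  step 1 ⇒ step 2: ABDDBCCBD ⇒ BD·CC·DB·DB·CC·ABD·ABD·CC·DB
    A ↦ BD
    B ↦ CC
    C ↦ ABD
    D ↦ DB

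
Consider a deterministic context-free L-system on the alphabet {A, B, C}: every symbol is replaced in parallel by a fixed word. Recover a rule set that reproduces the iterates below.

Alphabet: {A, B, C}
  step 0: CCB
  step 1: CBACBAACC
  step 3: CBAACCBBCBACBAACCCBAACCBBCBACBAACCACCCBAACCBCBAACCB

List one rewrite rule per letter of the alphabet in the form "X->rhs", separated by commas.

A->B, B->ACC, C->CBA

  step 0 ⇒ step 1: CCB ⇒ CBA·CBA·ACC
    B ↦ ACC
    C ↦ CBA
    A ↦ B  (constrained at step 1)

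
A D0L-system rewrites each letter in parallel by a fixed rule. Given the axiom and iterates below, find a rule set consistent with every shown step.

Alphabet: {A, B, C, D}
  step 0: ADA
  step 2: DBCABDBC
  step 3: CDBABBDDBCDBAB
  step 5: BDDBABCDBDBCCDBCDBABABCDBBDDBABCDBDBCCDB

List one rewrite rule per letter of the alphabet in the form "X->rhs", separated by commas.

  step 2 ⇒ step 3: DBCABDBC ⇒ C·DB·AB·BD·DB·C·DB·AB
    A ↦ BD
    B ↦ DB
    C ↦ AB
    D ↦ C

A->BD, B->DB, C->AB, D->C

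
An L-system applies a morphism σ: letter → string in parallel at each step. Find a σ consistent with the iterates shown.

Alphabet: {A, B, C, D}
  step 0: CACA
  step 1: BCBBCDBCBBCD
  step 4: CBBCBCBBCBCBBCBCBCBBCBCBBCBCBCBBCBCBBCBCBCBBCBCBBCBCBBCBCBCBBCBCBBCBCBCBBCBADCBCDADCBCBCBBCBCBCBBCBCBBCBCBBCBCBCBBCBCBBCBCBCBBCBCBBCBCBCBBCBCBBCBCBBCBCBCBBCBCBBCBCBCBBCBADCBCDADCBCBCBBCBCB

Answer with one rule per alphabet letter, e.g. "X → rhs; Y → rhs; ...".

A->BCD, B->CB, C->BCB, D->ADC

  step 0 ⇒ step 1: CACA ⇒ BCB·BCD·BCB·BCD
    A ↦ BCD
    C ↦ BCB
    B ↦ CB  (constrained at step 1)
    D ↦ ADC  (constrained at step 1)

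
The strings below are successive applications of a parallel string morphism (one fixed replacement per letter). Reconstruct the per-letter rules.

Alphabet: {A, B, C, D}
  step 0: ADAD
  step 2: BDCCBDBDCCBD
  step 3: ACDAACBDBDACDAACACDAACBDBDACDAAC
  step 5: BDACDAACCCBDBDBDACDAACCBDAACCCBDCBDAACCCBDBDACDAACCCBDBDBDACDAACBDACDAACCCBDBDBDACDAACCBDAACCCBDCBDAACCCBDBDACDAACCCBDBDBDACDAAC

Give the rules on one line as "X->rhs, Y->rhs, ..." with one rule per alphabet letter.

A->C, B->ACD, C->BD, D->AAC

  step 2 ⇒ step 3: BDCCBDBDCCBD ⇒ ACD·AAC·BD·BD·ACD·AAC·ACD·AAC·BD·BD·ACD·AAC
    B ↦ ACD
    C ↦ BD
    D ↦ AAC
    A ↦ C  (constrained at step 0)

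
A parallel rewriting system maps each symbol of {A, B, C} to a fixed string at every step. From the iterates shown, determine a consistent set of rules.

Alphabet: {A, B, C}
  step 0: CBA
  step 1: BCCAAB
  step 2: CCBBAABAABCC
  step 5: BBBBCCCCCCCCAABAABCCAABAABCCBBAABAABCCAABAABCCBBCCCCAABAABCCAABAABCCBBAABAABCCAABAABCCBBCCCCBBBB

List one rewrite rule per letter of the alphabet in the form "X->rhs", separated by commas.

  step 1 ⇒ step 2: BCCAAB ⇒ CC·B·B·AAB·AAB·CC
    A ↦ AAB
    B ↦ CC
    C ↦ B

A->AAB, B->CC, C->B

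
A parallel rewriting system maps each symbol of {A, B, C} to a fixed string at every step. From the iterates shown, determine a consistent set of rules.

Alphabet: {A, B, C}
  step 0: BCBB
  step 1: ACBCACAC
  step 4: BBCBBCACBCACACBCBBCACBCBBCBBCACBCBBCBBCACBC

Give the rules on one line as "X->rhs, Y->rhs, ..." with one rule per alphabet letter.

  step 0 ⇒ step 1: BCBB ⇒ AC·BC·AC·AC
    B ↦ AC
    C ↦ BC
    A ↦ B  (constrained at step 1)

A->B, B->AC, C->BC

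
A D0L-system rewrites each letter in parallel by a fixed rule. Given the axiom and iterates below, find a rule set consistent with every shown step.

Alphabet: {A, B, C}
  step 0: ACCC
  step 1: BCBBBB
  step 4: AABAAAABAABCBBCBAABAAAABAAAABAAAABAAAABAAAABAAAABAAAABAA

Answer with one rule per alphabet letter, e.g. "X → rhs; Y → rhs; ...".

A->BCB, B->AA, C->B

  step 0 ⇒ step 1: ACCC ⇒ BCB·B·B·B
    A ↦ BCB
    C ↦ B
    B ↦ AA  (constrained at step 1)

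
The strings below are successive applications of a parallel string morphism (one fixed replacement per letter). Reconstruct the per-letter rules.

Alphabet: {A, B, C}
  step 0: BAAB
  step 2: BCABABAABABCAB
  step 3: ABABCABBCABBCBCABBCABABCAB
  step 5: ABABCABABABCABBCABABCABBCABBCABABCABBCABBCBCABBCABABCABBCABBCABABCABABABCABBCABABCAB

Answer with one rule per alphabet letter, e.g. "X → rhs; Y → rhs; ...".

  step 2 ⇒ step 3: BCABABAABABCAB ⇒ AB·A·BC·AB·BC·AB·BC·BC·AB·BC·AB·A·BC·AB
    A ↦ BC
    B ↦ AB
    C ↦ A

A->BC, B->AB, C->A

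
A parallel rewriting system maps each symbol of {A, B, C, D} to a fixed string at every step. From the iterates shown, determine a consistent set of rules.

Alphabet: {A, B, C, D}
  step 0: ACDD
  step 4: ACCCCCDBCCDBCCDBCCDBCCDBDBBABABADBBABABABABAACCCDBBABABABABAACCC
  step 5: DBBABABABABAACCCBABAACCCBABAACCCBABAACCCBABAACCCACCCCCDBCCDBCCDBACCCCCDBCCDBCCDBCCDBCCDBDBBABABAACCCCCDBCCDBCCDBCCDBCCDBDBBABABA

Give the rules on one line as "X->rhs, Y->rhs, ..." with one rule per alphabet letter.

  step 4 ⇒ step 5: ACCCCCDBCCDBCCDBCCDBCCDBDBBABABADBBABABABABAACCCDBBABABABABAACCC ⇒ DB·BA·BA·BA·BA·BA·AC·CC·BA·BA·AC·CC·BA·BA·AC·CC·BA·BA·AC·CC·BA·BA·AC·CC·AC·CC·CC·DB·CC·DB·CC·DB·AC·CC·CC·DB·CC·DB·CC·DB·CC·DB·CC·DB·DB·BA·BA·BA·AC·CC·CC·DB·CC·DB·CC·DB·CC·DB·CC·DB·DB·BA·BA·BA
    A ↦ DB
    B ↦ CC
    C ↦ BA
    D ↦ AC

A->DB, B->CC, C->BA, D->AC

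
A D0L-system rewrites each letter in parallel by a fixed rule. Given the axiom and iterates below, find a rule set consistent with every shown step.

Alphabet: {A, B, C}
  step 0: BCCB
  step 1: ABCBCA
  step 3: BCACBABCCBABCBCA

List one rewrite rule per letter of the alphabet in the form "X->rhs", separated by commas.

  step 0 ⇒ step 1: BCCB ⇒ A·BC·BC·A
    B ↦ A
    C ↦ BC
    A ↦ CB  (constrained at step 1)

A->CB, B->A, C->BC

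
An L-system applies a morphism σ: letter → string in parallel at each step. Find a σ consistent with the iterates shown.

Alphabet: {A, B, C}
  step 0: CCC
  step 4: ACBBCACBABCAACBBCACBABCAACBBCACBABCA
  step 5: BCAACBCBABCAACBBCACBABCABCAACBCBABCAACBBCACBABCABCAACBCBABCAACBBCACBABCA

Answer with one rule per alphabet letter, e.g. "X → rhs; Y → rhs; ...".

  step 4 ⇒ step 5: ACBBCACBABCAACBBCACBABCAACBBCACBABCA ⇒ BCA·A·CB·CB·A·BCA·A·CB·BCA·CB·A·BCA·BCA·A·CB·CB·A·BCA·A·CB·BCA·CB·A·BCA·BCA·A·CB·CB·A·BCA·A·CB·BCA·CB·A·BCA
    A ↦ BCA
    B ↦ CB
    C ↦ A

A->BCA, B->CB, C->A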